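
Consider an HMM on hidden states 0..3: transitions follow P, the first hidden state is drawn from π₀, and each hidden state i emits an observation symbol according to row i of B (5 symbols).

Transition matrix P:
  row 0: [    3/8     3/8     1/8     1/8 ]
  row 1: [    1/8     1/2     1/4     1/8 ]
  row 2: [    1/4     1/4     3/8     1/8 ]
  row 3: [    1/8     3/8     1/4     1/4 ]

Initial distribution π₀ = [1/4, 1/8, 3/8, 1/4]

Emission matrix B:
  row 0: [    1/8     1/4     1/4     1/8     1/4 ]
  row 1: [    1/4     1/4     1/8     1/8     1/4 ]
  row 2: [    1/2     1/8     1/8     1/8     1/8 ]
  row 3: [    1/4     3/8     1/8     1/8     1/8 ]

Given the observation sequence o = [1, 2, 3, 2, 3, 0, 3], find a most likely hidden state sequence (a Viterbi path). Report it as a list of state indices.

path = [0, 0, 0, 0, 1, 1, 1]

t=0: δ = [6.250e-02, 3.125e-02, 4.688e-02, 9.375e-02]  (obs o_0=1)
t=1: δ = [5.859e-03, 4.395e-03, 2.930e-03, 2.930e-03]  ψ = [0, 3, 3, 3]  (obs o_1=2)
t=2: δ = [2.747e-04, 2.747e-04, 1.373e-04, 9.155e-05]  ψ = [0, 0, 1, 0]  (obs o_2=3)
t=3: δ = [2.575e-05, 1.717e-05, 8.583e-06, 4.292e-06]  ψ = [0, 1, 1, 0]  (obs o_3=2)
t=4: δ = [1.207e-06, 1.207e-06, 5.364e-07, 4.023e-07]  ψ = [0, 0, 1, 0]  (obs o_4=3)
t=5: δ = [5.658e-08, 1.509e-07, 1.509e-07, 3.772e-08]  ψ = [0, 1, 1, 0]  (obs o_5=0)
t=6: δ = [4.715e-09, 9.430e-09, 7.072e-09, 2.357e-09]  ψ = [2, 1, 2, 1]  (obs o_6=3)
backtrack: best end state = 1; path = [0, 0, 0, 0, 1, 1, 1]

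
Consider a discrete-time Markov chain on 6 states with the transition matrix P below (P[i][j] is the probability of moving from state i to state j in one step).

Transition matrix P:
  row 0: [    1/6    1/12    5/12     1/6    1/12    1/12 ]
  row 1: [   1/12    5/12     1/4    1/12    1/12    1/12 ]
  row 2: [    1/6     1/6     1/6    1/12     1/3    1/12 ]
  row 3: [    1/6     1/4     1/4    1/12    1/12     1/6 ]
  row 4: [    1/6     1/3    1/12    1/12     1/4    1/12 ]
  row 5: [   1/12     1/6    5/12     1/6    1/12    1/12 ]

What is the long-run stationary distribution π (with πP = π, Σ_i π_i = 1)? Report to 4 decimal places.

Balance equations π_j = Σ_i π_i·P[i][j]:
  π_0 = 1/6·π_0 + 1/12·π_1 + 1/6·π_2 + 1/6·π_3 + 1/6·π_4 + 1/12·π_5
  π_1 = 1/12·π_0 + 5/12·π_1 + 1/6·π_2 + 1/4·π_3 + 1/3·π_4 + 1/6·π_5
  π_2 = 5/12·π_0 + 1/4·π_1 + 1/6·π_2 + 1/4·π_3 + 1/12·π_4 + 5/12·π_5
  π_3 = 1/6·π_0 + 1/12·π_1 + 1/12·π_2 + 1/12·π_3 + 1/12·π_4 + 1/6·π_5
  π_4 = 1/12·π_0 + 1/12·π_1 + 1/3·π_2 + 1/12·π_3 + 1/4·π_4 + 1/12·π_5
  normalize: π_0 + π_1 + π_2 + π_3 + π_4 + π_5 = 1
Solving the linear system gives exactly π = [3588/26069, 6687/26069, 6247/26069, 2671/26069, 4481/26069, 2395/26069].

π = [0.1376, 0.2565, 0.2396, 0.1025, 0.1719, 0.0919]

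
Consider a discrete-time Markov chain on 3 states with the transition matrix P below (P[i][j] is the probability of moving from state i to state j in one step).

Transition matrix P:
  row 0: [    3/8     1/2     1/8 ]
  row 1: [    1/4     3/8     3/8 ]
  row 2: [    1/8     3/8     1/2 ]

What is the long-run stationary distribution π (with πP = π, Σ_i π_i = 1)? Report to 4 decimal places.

π = [0.2340, 0.4043, 0.3617]

Balance equations π_j = Σ_i π_i·P[i][j]:
  π_0 = 3/8·π_0 + 1/4·π_1 + 1/8·π_2
  π_1 = 1/2·π_0 + 3/8·π_1 + 3/8·π_2
  normalize: π_0 + π_1 + π_2 = 1
Solving the linear system gives exactly π = [11/47, 19/47, 17/47].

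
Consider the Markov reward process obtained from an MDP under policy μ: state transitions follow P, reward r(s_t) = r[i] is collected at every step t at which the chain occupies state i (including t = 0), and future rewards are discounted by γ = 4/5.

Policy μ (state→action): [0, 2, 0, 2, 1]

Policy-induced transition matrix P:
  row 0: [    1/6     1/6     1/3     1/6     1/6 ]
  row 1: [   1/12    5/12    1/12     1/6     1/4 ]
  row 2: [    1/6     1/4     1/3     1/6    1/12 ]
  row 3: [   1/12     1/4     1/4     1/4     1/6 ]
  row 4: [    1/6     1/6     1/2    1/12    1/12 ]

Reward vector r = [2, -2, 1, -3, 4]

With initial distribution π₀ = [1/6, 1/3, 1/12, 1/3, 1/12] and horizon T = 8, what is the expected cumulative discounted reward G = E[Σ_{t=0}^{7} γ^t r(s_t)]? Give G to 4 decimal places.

t=0: π = [0.1667, 0.3333, 0.0833, 0.3333, 0.0833], E[r] = -0.9167, γ^t·E[r] = -0.916667, running G = -0.916667
t=1: π = [0.1111, 0.2847, 0.2361, 0.1875, 0.1806], E[r] = 0.0486, γ^t·E[r] = 0.038889, running G = -0.877778
t=2: π = [0.1273, 0.2731, 0.2766, 0.1672, 0.1557], E[r] = 0.1059, γ^t·E[r] = 0.067778, running G = -0.810000
t=3: π = [0.1300, 0.2719, 0.2771, 0.1676, 0.1534], E[r] = 0.1038, γ^t·E[r] = 0.053160, running G = -0.756840
t=4: π = [0.1300, 0.2717, 0.2769, 0.1679, 0.1535], E[r] = 0.1039, γ^t·E[r] = 0.042545, running G = -0.714295
t=5: π = [0.1300, 0.2717, 0.2770, 0.1679, 0.1534], E[r] = 0.1039, γ^t·E[r] = 0.034051, running G = -0.680243
t=6: π = [0.1300, 0.2717, 0.2770, 0.1679, 0.1534], E[r] = 0.1039, γ^t·E[r] = 0.027239, running G = -0.653004
t=7: π = [0.1300, 0.2717, 0.2770, 0.1679, 0.1534], E[r] = 0.1039, γ^t·E[r] = 0.021791, running G = -0.631213

G = -0.6312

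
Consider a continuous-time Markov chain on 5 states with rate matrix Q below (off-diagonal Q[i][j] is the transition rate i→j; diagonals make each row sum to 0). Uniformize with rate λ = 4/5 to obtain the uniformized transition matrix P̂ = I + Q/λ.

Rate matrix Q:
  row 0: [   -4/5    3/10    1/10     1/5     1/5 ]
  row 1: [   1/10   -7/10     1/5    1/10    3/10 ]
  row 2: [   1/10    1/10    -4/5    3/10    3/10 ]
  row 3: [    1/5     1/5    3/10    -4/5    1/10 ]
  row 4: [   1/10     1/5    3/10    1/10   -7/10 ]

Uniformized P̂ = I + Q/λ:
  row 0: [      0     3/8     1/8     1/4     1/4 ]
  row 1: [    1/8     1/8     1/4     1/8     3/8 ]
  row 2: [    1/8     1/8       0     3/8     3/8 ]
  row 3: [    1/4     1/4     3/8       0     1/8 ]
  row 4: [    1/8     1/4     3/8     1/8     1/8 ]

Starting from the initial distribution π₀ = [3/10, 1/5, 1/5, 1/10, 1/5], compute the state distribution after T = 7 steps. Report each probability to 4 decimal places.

π = [0.1306, 0.2111, 0.2294, 0.1770, 0.2519]

t=0: π = [0.3000, 0.2000, 0.2000, 0.1000, 0.2000]
t=1: π = [0.1000, 0.2375, 0.2000, 0.2000, 0.2625]
t=2: π = [0.1375, 0.2078, 0.2453, 0.1625, 0.2469]
t=3: π = [0.1281, 0.2105, 0.2227, 0.1832, 0.2555]
t=4: π = [0.1319, 0.2119, 0.2332, 0.1738, 0.2493]
t=5: π = [0.1302, 0.2109, 0.2281, 0.1781, 0.2527]
t=6: π = [0.1310, 0.2114, 0.2305, 0.1761, 0.2510]
t=7: π = [0.1306, 0.2111, 0.2294, 0.1770, 0.2519]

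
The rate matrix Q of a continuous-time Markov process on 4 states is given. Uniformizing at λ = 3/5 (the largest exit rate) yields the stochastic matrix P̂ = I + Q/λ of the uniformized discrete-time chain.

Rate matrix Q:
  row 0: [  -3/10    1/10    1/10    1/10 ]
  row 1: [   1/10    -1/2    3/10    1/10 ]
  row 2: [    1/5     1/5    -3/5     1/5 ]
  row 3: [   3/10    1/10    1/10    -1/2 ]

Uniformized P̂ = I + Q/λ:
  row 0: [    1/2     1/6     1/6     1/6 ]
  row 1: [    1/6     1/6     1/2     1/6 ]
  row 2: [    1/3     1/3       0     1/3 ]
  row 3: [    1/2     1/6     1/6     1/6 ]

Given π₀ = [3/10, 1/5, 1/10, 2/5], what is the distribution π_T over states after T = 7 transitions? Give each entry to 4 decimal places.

t=0: π = [0.3000, 0.2000, 0.1000, 0.4000]
t=1: π = [0.4167, 0.1833, 0.2167, 0.1833]
t=2: π = [0.4028, 0.2028, 0.1917, 0.2028]
t=3: π = [0.4005, 0.1986, 0.2023, 0.1986]
t=4: π = [0.4001, 0.2004, 0.1992, 0.2004]
t=5: π = [0.4000, 0.1999, 0.2003, 0.1999]
t=6: π = [0.4000, 0.2000, 0.1999, 0.2000]
t=7: π = [0.4000, 0.2000, 0.2000, 0.2000]

π = [0.4000, 0.2000, 0.2000, 0.2000]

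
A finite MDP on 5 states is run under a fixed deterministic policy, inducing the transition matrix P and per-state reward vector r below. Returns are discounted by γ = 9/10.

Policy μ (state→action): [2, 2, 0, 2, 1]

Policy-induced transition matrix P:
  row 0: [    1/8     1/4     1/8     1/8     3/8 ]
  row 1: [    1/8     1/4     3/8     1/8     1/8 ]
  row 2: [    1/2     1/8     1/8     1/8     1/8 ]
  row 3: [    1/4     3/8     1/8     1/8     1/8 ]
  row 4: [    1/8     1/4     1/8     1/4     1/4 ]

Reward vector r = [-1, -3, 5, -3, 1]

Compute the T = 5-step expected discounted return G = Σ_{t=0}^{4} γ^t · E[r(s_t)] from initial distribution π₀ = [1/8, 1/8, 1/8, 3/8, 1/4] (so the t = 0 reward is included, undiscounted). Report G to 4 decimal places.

t=0: π = [0.1250, 0.1250, 0.1250, 0.3750, 0.2500], E[r] = -0.7500, γ^t·E[r] = -0.750000, running G = -0.750000
t=1: π = [0.2188, 0.2813, 0.1563, 0.1563, 0.1875], E[r] = -0.5625, γ^t·E[r] = -0.506250, running G = -1.256250
t=2: π = [0.2031, 0.2500, 0.1953, 0.1484, 0.2031], E[r] = -0.2188, γ^t·E[r] = -0.177188, running G = -1.433438
t=3: π = [0.2168, 0.2441, 0.1875, 0.1504, 0.2012], E[r] = -0.2617, γ^t·E[r] = -0.190793, running G = -1.624230
t=4: π = [0.2141, 0.2454, 0.1860, 0.1501, 0.2043], E[r] = -0.2661, γ^t·E[r] = -0.174597, running G = -1.798827

G = -1.7988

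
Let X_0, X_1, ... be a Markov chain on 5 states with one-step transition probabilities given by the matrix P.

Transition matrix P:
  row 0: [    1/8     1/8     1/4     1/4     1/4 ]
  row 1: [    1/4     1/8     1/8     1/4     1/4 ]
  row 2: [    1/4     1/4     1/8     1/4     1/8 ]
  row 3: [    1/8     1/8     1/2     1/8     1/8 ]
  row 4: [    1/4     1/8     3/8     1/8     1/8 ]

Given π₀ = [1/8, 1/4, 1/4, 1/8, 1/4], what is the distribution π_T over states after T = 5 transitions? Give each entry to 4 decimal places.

π = [0.1996, 0.1586, 0.2687, 0.2033, 0.1698]

t=0: π = [0.1250, 0.2500, 0.2500, 0.1250, 0.2500]
t=1: π = [0.2188, 0.1563, 0.2500, 0.2031, 0.1719]
t=2: π = [0.1973, 0.1563, 0.2715, 0.2031, 0.1719]
t=3: π = [0.2000, 0.1589, 0.2688, 0.2031, 0.1692]
t=4: π = [0.1996, 0.1586, 0.2685, 0.2035, 0.1699]
t=5: π = [0.1996, 0.1586, 0.2687, 0.2033, 0.1698]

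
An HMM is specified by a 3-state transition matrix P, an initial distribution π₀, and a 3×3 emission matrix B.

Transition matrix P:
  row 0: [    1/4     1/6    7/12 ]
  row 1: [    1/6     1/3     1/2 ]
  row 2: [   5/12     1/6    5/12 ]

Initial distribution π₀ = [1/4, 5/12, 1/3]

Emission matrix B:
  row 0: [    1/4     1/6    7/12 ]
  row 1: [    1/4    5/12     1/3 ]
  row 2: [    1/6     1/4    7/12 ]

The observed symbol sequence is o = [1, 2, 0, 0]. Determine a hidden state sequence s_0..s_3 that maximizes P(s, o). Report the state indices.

t=0: δ = [4.167e-02, 1.736e-01, 8.333e-02]  (obs o_0=1)
t=1: δ = [2.025e-02, 1.929e-02, 5.064e-02]  ψ = [2, 1, 1]  (obs o_1=2)
t=2: δ = [5.275e-03, 2.110e-03, 3.516e-03]  ψ = [2, 2, 2]  (obs o_2=0)
t=3: δ = [3.663e-04, 2.198e-04, 5.128e-04]  ψ = [2, 0, 0]  (obs o_3=0)
backtrack: best end state = 2; path = [1, 2, 0, 2]

path = [1, 2, 0, 2]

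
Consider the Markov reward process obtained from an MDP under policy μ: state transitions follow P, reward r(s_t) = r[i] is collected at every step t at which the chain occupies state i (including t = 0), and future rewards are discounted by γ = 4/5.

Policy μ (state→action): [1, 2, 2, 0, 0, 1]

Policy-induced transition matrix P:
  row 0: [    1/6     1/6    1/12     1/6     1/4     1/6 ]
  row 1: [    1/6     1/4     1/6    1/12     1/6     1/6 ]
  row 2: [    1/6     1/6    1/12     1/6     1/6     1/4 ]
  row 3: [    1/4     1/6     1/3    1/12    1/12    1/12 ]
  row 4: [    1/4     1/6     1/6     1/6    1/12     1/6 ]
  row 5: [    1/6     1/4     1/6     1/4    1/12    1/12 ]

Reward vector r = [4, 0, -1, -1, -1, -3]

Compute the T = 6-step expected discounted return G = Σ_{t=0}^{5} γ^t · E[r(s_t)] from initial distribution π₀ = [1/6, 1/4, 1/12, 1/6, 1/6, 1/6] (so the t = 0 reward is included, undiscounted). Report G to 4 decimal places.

t=0: π = [0.1667, 0.2500, 0.0833, 0.1667, 0.1667, 0.1667], E[r] = -0.2500, γ^t·E[r] = -0.250000, running G = -0.250000
t=1: π = [0.1944, 0.2014, 0.1736, 0.1458, 0.1389, 0.1458], E[r] = -0.1181, γ^t·E[r] = -0.094444, running G = -0.344444
t=2: π = [0.1904, 0.1956, 0.1603, 0.1499, 0.1470, 0.1568], E[r] = -0.1661, γ^t·E[r] = -0.106296, running G = -0.450741
t=3: π = [0.1914, 0.1960, 0.1624, 0.1509, 0.1447, 0.1545], E[r] = -0.1559, γ^t·E[r] = -0.079802, running G = -0.530543
t=4: π = [0.1913, 0.1959, 0.1623, 0.1506, 0.1451, 0.1548], E[r] = -0.1571, γ^t·E[r] = -0.064347, running G = -0.594891
t=5: π = [0.1913, 0.1959, 0.1623, 0.1507, 0.1451, 0.1547], E[r] = -0.1571, γ^t·E[r] = -0.051464, running G = -0.646354

G = -0.6464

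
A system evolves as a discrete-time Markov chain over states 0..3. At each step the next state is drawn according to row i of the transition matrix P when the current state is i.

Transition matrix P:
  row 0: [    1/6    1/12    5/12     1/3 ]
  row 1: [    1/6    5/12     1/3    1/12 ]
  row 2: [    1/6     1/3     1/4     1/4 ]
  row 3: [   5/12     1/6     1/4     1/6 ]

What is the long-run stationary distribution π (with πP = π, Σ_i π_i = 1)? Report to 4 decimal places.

Balance equations π_j = Σ_i π_i·P[i][j]:
  π_0 = 1/6·π_0 + 1/6·π_1 + 1/6·π_2 + 5/12·π_3
  π_1 = 1/12·π_0 + 5/12·π_1 + 1/3·π_2 + 1/6·π_3
  π_2 = 5/12·π_0 + 1/3·π_1 + 1/4·π_2 + 1/4·π_3
  normalize: π_0 + π_1 + π_2 + π_3 = 1
Solving the linear system gives exactly π = [353/1617, 431/1617, 499/1617, 334/1617].

π = [0.2183, 0.2665, 0.3086, 0.2066]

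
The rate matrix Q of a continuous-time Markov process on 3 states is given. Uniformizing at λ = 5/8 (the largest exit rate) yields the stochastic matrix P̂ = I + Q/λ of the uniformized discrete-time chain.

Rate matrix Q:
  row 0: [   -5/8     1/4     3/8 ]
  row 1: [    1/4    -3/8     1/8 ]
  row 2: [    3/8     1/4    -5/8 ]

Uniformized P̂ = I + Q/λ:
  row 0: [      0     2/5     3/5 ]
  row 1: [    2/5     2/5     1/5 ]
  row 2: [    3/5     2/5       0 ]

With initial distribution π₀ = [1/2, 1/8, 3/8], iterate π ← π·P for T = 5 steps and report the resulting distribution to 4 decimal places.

π = [0.3185, 0.4000, 0.2815]

t=0: π = [0.5000, 0.1250, 0.3750]
t=1: π = [0.2750, 0.4000, 0.3250]
t=2: π = [0.3550, 0.4000, 0.2450]
t=3: π = [0.3070, 0.4000, 0.2930]
t=4: π = [0.3358, 0.4000, 0.2642]
t=5: π = [0.3185, 0.4000, 0.2815]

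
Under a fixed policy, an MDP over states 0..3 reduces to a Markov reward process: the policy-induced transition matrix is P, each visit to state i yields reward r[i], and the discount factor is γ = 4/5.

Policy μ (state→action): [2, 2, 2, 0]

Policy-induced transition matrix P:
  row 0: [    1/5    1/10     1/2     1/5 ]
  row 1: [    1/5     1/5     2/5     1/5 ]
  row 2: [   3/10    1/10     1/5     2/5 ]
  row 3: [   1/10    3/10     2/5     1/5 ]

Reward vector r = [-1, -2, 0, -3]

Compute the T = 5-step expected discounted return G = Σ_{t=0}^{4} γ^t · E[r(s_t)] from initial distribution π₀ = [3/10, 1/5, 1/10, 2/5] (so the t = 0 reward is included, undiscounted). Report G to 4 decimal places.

t=0: π = [0.3000, 0.2000, 0.1000, 0.4000], E[r] = -1.9000, γ^t·E[r] = -1.900000, running G = -1.900000
t=1: π = [0.1700, 0.2000, 0.4100, 0.2200], E[r] = -1.2300, γ^t·E[r] = -0.984000, running G = -2.884000
t=2: π = [0.2190, 0.1640, 0.3350, 0.2820], E[r] = -1.3930, γ^t·E[r] = -0.891520, running G = -3.775520
t=3: π = [0.2053, 0.1728, 0.3549, 0.2670], E[r] = -1.3519, γ^t·E[r] = -0.692173, running G = -4.467693
t=4: π = [0.2088, 0.1707, 0.3496, 0.2710], E[r] = -1.3631, γ^t·E[r] = -0.558322, running G = -5.026014

G = -5.0260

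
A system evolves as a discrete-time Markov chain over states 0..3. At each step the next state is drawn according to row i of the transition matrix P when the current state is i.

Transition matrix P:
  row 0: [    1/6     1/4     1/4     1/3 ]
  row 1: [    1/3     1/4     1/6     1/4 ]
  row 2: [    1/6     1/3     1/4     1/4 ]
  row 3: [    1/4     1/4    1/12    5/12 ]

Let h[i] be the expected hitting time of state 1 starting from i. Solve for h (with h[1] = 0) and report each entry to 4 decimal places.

h = [3.7590, 0.0000, 3.4410, 3.8169]

First-step conditioning: h[1] = 0; for i ≠ 1, h[i] = 1 + Σ_k P[i][k]·h[k].
  h[0] = 1 + 1/6·h[0] + 1/4·h[2] + 1/3·h[3]
  h[2] = 1 + 1/6·h[0] + 1/4·h[2] + 1/4·h[3]
  h[3] = 1 + 1/4·h[0] + 1/12·h[2] + 5/12·h[3]
Solving the 3×3 linear system over states ≠ 1 gives exactly h = [312/83, 0, 1428/415, 1584/415] (h[1] = 0 is the target).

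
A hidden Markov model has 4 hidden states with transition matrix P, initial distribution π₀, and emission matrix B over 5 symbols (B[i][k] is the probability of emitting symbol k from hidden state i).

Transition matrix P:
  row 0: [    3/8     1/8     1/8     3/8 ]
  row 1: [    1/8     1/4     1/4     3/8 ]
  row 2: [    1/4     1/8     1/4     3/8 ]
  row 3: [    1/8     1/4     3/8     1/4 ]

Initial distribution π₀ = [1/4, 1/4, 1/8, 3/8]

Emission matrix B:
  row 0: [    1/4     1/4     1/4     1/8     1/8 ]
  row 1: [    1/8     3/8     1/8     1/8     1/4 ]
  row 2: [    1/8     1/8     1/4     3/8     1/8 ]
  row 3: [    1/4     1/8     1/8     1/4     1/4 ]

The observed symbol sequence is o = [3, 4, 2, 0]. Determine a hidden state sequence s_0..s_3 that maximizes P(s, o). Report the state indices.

t=0: δ = [3.125e-02, 3.125e-02, 4.688e-02, 9.375e-02]  (obs o_0=3)
t=1: δ = [1.465e-03, 5.859e-03, 4.395e-03, 5.859e-03]  ψ = [0, 3, 3, 3]  (obs o_1=4)
t=2: δ = [2.747e-04, 1.831e-04, 5.493e-04, 2.747e-04]  ψ = [2, 1, 3, 1]  (obs o_2=2)
t=3: δ = [3.433e-05, 8.583e-06, 1.717e-05, 5.150e-05]  ψ = [2, 2, 2, 2]  (obs o_3=0)
backtrack: best end state = 3; path = [3, 3, 2, 3]

path = [3, 3, 2, 3]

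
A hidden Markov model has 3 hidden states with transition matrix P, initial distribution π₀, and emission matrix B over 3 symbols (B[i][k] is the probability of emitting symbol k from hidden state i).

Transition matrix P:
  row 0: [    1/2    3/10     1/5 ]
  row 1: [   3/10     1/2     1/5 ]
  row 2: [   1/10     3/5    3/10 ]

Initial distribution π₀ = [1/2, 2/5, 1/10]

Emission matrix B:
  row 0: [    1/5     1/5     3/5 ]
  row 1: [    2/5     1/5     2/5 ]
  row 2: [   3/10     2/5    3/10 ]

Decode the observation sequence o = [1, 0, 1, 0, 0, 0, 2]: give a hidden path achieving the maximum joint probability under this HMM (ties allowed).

path = [1, 1, 1, 1, 1, 1, 1]

t=0: δ = [1.000e-01, 8.000e-02, 4.000e-02]  (obs o_0=1)
t=1: δ = [1.000e-02, 1.600e-02, 6.000e-03]  ψ = [0, 1, 0]  (obs o_1=0)
t=2: δ = [1.000e-03, 1.600e-03, 1.280e-03]  ψ = [0, 1, 1]  (obs o_2=1)
t=3: δ = [1.000e-04, 3.200e-04, 1.152e-04]  ψ = [0, 1, 2]  (obs o_3=0)
t=4: δ = [1.920e-05, 6.400e-05, 1.920e-05]  ψ = [1, 1, 1]  (obs o_4=0)
t=5: δ = [3.840e-06, 1.280e-05, 3.840e-06]  ψ = [1, 1, 1]  (obs o_5=0)
t=6: δ = [2.304e-06, 2.560e-06, 7.680e-07]  ψ = [1, 1, 1]  (obs o_6=2)
backtrack: best end state = 1; path = [1, 1, 1, 1, 1, 1, 1]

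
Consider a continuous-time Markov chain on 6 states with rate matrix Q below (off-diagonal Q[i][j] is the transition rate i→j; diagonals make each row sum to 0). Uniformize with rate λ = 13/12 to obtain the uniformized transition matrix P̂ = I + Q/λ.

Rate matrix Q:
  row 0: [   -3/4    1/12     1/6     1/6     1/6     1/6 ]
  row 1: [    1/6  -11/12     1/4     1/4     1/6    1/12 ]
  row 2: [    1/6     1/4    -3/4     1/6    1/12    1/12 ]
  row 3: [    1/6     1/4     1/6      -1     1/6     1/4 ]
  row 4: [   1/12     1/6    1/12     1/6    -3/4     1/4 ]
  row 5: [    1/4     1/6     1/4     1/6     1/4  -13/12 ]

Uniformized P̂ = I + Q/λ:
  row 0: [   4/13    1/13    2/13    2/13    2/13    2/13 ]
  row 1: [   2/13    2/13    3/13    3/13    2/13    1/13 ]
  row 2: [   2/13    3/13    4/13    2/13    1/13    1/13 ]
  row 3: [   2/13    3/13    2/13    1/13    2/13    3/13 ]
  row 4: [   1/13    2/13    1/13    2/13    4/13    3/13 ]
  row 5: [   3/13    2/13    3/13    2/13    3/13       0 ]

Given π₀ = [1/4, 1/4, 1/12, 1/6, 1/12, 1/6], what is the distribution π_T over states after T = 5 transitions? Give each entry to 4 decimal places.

t=0: π = [0.2500, 0.2500, 0.0833, 0.1667, 0.0833, 0.1667]
t=1: π = [0.1987, 0.1538, 0.1923, 0.1603, 0.1731, 0.1218]
t=2: π = [0.1805, 0.1657, 0.1913, 0.1534, 0.1750, 0.1341]
t=3: π = [0.1785, 0.1665, 0.1929, 0.1548, 0.1764, 0.1310]
t=4: π = [0.1778, 0.1669, 0.1928, 0.1547, 0.1762, 0.1315]
t=5: π = [0.1778, 0.1669, 0.1929, 0.1548, 0.1762, 0.1314]

π = [0.1778, 0.1669, 0.1929, 0.1548, 0.1762, 0.1314]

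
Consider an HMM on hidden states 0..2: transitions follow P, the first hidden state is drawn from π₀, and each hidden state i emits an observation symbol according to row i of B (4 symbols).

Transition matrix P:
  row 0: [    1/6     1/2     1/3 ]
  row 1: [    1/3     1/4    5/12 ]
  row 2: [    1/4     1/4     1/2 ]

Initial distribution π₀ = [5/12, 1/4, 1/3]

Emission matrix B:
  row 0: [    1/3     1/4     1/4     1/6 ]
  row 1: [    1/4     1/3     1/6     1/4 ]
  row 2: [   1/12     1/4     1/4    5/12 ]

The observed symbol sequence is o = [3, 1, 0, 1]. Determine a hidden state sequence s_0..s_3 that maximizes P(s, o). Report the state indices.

path = [2, 2, 0, 1]

t=0: δ = [6.944e-02, 6.250e-02, 1.389e-01]  (obs o_0=3)
t=1: δ = [8.681e-03, 1.157e-02, 1.736e-02]  ψ = [2, 0, 2]  (obs o_1=1)
t=2: δ = [1.447e-03, 1.085e-03, 7.234e-04]  ψ = [2, 0, 2]  (obs o_2=0)
t=3: δ = [9.042e-05, 2.411e-04, 1.206e-04]  ψ = [1, 0, 0]  (obs o_3=1)
backtrack: best end state = 1; path = [2, 2, 0, 1]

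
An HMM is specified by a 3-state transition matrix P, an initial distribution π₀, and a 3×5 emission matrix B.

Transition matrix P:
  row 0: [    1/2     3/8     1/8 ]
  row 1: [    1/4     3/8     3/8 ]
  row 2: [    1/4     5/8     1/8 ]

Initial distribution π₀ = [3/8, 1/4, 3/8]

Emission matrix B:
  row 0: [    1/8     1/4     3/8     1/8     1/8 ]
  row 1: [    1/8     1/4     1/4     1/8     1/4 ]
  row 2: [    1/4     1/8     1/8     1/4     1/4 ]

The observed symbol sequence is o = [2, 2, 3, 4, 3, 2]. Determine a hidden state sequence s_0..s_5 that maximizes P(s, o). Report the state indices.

t=0: δ = [1.406e-01, 6.250e-02, 4.688e-02]  (obs o_0=2)
t=1: δ = [2.637e-02, 1.318e-02, 2.930e-03]  ψ = [0, 0, 1]  (obs o_1=2)
t=2: δ = [1.648e-03, 1.236e-03, 1.236e-03]  ψ = [0, 0, 1]  (obs o_2=3)
t=3: δ = [1.030e-04, 1.931e-04, 1.159e-04]  ψ = [0, 2, 1]  (obs o_3=4)
t=4: δ = [6.437e-06, 9.052e-06, 1.810e-05]  ψ = [0, 1, 1]  (obs o_4=3)
t=5: δ = [1.697e-06, 2.829e-06, 4.243e-07]  ψ = [2, 2, 1]  (obs o_5=2)
backtrack: best end state = 1; path = [0, 1, 2, 1, 2, 1]

path = [0, 1, 2, 1, 2, 1]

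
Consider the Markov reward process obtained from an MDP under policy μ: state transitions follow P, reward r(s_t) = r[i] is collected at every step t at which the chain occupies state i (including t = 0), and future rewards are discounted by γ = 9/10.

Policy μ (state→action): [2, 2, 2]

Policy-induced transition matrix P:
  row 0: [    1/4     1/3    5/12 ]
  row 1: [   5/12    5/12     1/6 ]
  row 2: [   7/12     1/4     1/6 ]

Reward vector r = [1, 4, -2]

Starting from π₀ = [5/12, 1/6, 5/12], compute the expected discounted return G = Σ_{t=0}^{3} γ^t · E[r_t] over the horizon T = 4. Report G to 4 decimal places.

G = 3.1238

t=0: π = [0.4167, 0.1667, 0.4167], E[r] = 0.2500, γ^t·E[r] = 0.250000, running G = 0.250000
t=1: π = [0.4167, 0.3125, 0.2708], E[r] = 1.1250, γ^t·E[r] = 1.012500, running G = 1.262500
t=2: π = [0.3924, 0.3368, 0.2708], E[r] = 1.1979, γ^t·E[r] = 0.970313, running G = 2.232813
t=3: π = [0.3964, 0.3388, 0.2648], E[r] = 1.2222, γ^t·E[r] = 0.891000, running G = 3.123813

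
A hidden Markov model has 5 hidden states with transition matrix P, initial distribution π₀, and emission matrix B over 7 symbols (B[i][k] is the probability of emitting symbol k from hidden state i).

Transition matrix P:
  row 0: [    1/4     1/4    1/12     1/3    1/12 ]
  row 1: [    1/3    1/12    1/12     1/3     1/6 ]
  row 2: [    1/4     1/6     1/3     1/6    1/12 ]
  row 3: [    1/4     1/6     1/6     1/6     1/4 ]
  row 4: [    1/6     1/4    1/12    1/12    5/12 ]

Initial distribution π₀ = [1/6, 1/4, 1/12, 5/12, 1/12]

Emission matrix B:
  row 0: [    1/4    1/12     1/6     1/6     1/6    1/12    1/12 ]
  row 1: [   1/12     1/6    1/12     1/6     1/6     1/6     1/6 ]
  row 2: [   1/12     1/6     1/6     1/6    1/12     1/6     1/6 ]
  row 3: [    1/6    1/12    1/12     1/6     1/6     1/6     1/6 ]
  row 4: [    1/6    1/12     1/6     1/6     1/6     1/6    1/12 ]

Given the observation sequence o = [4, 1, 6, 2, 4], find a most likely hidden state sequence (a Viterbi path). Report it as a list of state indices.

path = [3, 1, 3, 4, 4]

t=0: δ = [2.778e-02, 4.167e-02, 6.944e-03, 6.944e-02, 1.389e-02]  (obs o_0=4)
t=1: δ = [1.447e-03, 1.929e-03, 1.929e-03, 1.157e-03, 1.447e-03]  ψ = [3, 3, 3, 1, 3]  (obs o_1=1)
t=2: δ = [5.358e-05, 6.028e-05, 1.072e-04, 1.072e-04, 5.023e-05]  ψ = [1, 0, 2, 1, 4]  (obs o_2=6)
t=3: δ = [4.465e-06, 1.488e-06, 5.954e-06, 1.674e-06, 4.465e-06]  ψ = [2, 2, 2, 1, 3]  (obs o_3=2)
t=4: δ = [2.481e-07, 1.861e-07, 1.654e-07, 2.481e-07, 3.101e-07]  ψ = [2, 0, 2, 0, 4]  (obs o_4=4)
backtrack: best end state = 4; path = [3, 1, 3, 4, 4]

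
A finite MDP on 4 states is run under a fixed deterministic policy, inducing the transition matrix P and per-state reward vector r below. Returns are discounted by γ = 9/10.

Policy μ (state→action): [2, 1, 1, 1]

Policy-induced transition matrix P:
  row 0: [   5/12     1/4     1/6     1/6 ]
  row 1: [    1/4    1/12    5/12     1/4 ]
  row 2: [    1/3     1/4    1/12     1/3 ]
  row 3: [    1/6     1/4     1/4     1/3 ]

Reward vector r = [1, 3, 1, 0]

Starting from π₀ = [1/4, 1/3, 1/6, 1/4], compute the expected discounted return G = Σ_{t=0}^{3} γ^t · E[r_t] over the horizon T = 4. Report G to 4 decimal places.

t=0: π = [0.2500, 0.3333, 0.1667, 0.2500], E[r] = 1.4167, γ^t·E[r] = 1.416667, running G = 1.416667
t=1: π = [0.2847, 0.1944, 0.2569, 0.2639], E[r] = 1.1250, γ^t·E[r] = 1.012500, running G = 2.429167
t=2: π = [0.2969, 0.2176, 0.2159, 0.2697], E[r] = 1.1655, γ^t·E[r] = 0.944063, running G = 3.373229
t=3: π = [0.2950, 0.2137, 0.2255, 0.2657], E[r] = 1.1617, γ^t·E[r] = 0.846914, running G = 4.220143

G = 4.2201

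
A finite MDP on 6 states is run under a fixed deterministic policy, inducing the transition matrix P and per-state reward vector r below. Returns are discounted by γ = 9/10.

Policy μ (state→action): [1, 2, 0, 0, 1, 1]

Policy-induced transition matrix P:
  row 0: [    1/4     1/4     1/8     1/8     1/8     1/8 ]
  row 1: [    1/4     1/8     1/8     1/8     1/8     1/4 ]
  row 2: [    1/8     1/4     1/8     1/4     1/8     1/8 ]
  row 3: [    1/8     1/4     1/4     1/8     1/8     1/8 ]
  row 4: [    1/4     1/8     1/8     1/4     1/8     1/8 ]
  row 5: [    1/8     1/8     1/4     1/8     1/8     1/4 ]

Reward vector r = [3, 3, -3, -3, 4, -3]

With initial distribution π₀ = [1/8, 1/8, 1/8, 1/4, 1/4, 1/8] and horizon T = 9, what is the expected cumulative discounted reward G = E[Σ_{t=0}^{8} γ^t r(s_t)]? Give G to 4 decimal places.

t=0: π = [0.1250, 0.1250, 0.1250, 0.2500, 0.2500, 0.1250], E[r] = 0.2500, γ^t·E[r] = 0.250000, running G = 0.250000
t=1: π = [0.1875, 0.1875, 0.1719, 0.1719, 0.1250, 0.1563], E[r] = 0.1250, γ^t·E[r] = 0.112500, running G = 0.362500
t=2: π = [0.1875, 0.1914, 0.1660, 0.1621, 0.1250, 0.1680], E[r] = 0.1484, γ^t·E[r] = 0.120234, running G = 0.482734
t=3: π = [0.1880, 0.1895, 0.1663, 0.1614, 0.1250, 0.1699], E[r] = 0.1396, γ^t·E[r] = 0.101804, running G = 0.584538
t=4: π = [0.1878, 0.1895, 0.1664, 0.1614, 0.1250, 0.1699], E[r] = 0.1385, γ^t·E[r] = 0.090903, running G = 0.675441
t=5: π = [0.1878, 0.1895, 0.1664, 0.1614, 0.1250, 0.1699], E[r] = 0.1384, γ^t·E[r] = 0.081731, running G = 0.757172
t=6: π = [0.1878, 0.1895, 0.1664, 0.1614, 0.1250, 0.1699], E[r] = 0.1384, γ^t·E[r] = 0.073549, running G = 0.830721
t=7: π = [0.1878, 0.1895, 0.1664, 0.1614, 0.1250, 0.1699], E[r] = 0.1384, γ^t·E[r] = 0.066193, running G = 0.896914
t=8: π = [0.1878, 0.1895, 0.1664, 0.1614, 0.1250, 0.1699], E[r] = 0.1384, γ^t·E[r] = 0.059574, running G = 0.956487

G = 0.9565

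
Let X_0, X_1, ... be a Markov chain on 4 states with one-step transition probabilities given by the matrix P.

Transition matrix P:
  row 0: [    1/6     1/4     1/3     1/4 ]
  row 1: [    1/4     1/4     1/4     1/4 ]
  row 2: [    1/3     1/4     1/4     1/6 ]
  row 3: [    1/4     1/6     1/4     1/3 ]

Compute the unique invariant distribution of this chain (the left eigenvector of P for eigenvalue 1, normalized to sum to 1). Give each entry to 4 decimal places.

π = [0.2516, 0.2293, 0.2710, 0.2481]

Balance equations π_j = Σ_i π_i·P[i][j]:
  π_0 = 1/6·π_0 + 1/4·π_1 + 1/3·π_2 + 1/4·π_3
  π_1 = 1/4·π_0 + 1/4·π_1 + 1/4·π_2 + 1/6·π_3
  π_2 = 1/3·π_0 + 1/4·π_1 + 1/4·π_2 + 1/4·π_3
  normalize: π_0 + π_1 + π_2 + π_3 = 1
Solving the linear system gives exactly π = [39/155, 391/1705, 42/155, 423/1705].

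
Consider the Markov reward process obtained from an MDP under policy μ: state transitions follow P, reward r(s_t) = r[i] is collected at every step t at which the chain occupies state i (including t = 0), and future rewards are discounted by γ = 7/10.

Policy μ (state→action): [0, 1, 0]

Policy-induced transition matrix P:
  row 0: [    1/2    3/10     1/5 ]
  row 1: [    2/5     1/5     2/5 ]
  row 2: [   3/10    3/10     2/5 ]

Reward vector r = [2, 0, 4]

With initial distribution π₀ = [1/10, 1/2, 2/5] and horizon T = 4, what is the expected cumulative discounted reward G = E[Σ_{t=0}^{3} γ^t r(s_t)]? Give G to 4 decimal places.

G = 5.1307

t=0: π = [0.1000, 0.5000, 0.4000], E[r] = 1.8000, γ^t·E[r] = 1.800000, running G = 1.800000
t=1: π = [0.3700, 0.2500, 0.3800], E[r] = 2.2600, γ^t·E[r] = 1.582000, running G = 3.382000
t=2: π = [0.3990, 0.2750, 0.3260], E[r] = 2.1020, γ^t·E[r] = 1.029980, running G = 4.411980
t=3: π = [0.4073, 0.2725, 0.3202], E[r] = 2.0954, γ^t·E[r] = 0.718722, running G = 5.130702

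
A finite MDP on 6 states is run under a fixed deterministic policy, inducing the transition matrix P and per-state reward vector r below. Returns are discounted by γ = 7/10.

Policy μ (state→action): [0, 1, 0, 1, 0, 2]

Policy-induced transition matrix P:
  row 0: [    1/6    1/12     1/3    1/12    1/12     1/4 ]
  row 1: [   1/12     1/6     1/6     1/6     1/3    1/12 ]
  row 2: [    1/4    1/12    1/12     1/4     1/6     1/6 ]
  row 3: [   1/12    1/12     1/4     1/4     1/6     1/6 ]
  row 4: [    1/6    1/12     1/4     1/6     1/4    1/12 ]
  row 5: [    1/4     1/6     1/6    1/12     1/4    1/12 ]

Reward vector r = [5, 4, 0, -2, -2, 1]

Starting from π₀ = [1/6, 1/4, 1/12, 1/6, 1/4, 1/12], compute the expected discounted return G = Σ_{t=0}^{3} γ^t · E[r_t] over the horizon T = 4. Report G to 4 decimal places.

G = 2.0101

t=0: π = [0.1667, 0.2500, 0.0833, 0.1667, 0.2500, 0.0833], E[r] = 1.0833, γ^t·E[r] = 1.083333, running G = 1.083333
t=1: π = [0.1458, 0.1111, 0.2222, 0.1667, 0.2222, 0.1319], E[r] = 0.5278, γ^t·E[r] = 0.369444, running G = 1.452778
t=2: π = [0.1730, 0.1036, 0.2049, 0.1759, 0.2025, 0.1400], E[r] = 0.6626, γ^t·E[r] = 0.324682, running G = 1.777459
t=3: π = [0.1721, 0.1036, 0.2100, 0.1723, 0.1981, 0.1439], E[r] = 0.6783, γ^t·E[r] = 0.232653, running G = 2.010113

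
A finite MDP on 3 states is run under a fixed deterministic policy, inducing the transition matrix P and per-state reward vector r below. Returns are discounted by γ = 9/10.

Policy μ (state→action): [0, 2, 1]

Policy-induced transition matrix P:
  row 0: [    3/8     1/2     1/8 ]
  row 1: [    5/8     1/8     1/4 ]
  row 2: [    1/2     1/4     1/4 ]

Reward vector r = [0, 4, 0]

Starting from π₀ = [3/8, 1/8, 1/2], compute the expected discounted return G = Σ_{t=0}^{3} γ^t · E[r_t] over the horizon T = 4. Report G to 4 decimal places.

t=0: π = [0.3750, 0.1250, 0.5000], E[r] = 0.5000, γ^t·E[r] = 0.500000, running G = 0.500000
t=1: π = [0.4688, 0.3281, 0.2031], E[r] = 1.3125, γ^t·E[r] = 1.181250, running G = 1.681250
t=2: π = [0.4824, 0.3262, 0.1914], E[r] = 1.3047, γ^t·E[r] = 1.056797, running G = 2.738047
t=3: π = [0.4805, 0.3298, 0.1897], E[r] = 1.3193, γ^t·E[r] = 0.961796, running G = 3.699843

G = 3.6998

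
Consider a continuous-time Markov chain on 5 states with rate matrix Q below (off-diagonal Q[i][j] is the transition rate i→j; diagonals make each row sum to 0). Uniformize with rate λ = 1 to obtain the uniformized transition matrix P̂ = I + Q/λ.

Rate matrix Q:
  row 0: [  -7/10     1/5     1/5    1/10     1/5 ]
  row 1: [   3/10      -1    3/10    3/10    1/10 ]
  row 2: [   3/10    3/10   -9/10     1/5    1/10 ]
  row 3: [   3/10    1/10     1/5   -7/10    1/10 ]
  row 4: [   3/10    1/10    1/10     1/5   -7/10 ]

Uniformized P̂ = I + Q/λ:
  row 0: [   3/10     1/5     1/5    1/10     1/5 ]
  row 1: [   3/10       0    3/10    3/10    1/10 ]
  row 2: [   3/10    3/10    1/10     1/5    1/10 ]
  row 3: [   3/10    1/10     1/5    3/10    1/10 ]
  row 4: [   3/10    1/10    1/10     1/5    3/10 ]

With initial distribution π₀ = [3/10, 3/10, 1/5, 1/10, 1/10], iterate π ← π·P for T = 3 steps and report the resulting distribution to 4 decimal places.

t=0: π = [0.3000, 0.3000, 0.2000, 0.1000, 0.1000]
t=1: π = [0.3000, 0.1400, 0.2000, 0.2100, 0.1500]
t=2: π = [0.3000, 0.1560, 0.1790, 0.2050, 0.1600]
t=3: π = [0.3000, 0.1502, 0.1817, 0.2061, 0.1620]

π = [0.3000, 0.1502, 0.1817, 0.2061, 0.1620]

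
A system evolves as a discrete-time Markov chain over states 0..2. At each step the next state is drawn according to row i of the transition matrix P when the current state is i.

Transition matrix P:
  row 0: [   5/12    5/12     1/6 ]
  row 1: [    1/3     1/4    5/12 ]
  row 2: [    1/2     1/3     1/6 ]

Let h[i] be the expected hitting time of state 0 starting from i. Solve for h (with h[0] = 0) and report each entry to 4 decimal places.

h = [0.0000, 2.5714, 2.2286]

First-step conditioning: h[0] = 0; for i ≠ 0, h[i] = 1 + Σ_k P[i][k]·h[k].
  h[1] = 1 + 1/4·h[1] + 5/12·h[2]
  h[2] = 1 + 1/3·h[1] + 1/6·h[2]
Solving the 2×2 linear system over states ≠ 0 gives exactly h = [0, 18/7, 78/35] (h[0] = 0 is the target).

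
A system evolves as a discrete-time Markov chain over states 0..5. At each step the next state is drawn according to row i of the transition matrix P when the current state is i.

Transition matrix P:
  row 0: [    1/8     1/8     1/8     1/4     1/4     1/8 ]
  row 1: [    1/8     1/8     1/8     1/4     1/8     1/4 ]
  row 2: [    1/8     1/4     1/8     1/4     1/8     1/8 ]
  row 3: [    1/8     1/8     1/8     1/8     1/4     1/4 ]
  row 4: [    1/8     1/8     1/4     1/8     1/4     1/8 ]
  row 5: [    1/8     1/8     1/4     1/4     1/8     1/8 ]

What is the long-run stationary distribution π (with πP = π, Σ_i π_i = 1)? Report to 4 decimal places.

π = [0.1250, 0.1462, 0.1697, 0.2012, 0.1895, 0.1684]

Balance equations π_j = Σ_i π_i·P[i][j]:
  π_0 = 1/8·π_0 + 1/8·π_1 + 1/8·π_2 + 1/8·π_3 + 1/8·π_4 + 1/8·π_5
  π_1 = 1/8·π_0 + 1/8·π_1 + 1/4·π_2 + 1/8·π_3 + 1/8·π_4 + 1/8·π_5
  π_2 = 1/8·π_0 + 1/8·π_1 + 1/8·π_2 + 1/8·π_3 + 1/4·π_4 + 1/4·π_5
  π_3 = 1/4·π_0 + 1/4·π_1 + 1/4·π_2 + 1/8·π_3 + 1/8·π_4 + 1/4·π_5
  π_4 = 1/4·π_0 + 1/8·π_1 + 1/8·π_2 + 1/4·π_3 + 1/4·π_4 + 1/8·π_5
  normalize: π_0 + π_1 + π_2 + π_3 + π_4 + π_5 = 1
Solving the linear system gives exactly π = [1/8, 5465/37376, 793/4672, 103/512, 97/512, 6295/37376].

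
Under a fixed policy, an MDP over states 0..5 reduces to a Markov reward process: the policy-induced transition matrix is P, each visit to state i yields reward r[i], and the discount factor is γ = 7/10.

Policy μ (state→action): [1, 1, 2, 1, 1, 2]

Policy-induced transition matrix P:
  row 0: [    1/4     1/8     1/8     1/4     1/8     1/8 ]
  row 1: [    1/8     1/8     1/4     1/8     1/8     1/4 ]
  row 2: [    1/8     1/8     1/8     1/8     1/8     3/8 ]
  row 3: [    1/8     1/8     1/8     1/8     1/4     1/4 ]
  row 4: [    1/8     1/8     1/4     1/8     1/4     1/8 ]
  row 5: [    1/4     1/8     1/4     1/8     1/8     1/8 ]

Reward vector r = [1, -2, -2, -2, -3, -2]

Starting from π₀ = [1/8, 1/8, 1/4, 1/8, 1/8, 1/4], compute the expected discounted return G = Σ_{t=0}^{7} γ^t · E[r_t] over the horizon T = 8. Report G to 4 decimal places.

t=0: π = [0.1250, 0.1250, 0.2500, 0.1250, 0.1250, 0.2500], E[r] = -1.7500, γ^t·E[r] = -1.750000, running G = -1.750000
t=1: π = [0.1719, 0.1250, 0.1875, 0.1406, 0.1563, 0.2188], E[r] = -1.6406, γ^t·E[r] = -1.148438, running G = -2.898438
t=2: π = [0.1738, 0.1250, 0.1875, 0.1465, 0.1621, 0.2051], E[r] = -1.6406, γ^t·E[r] = -0.803906, running G = -3.702344
t=3: π = [0.1724, 0.1250, 0.1865, 0.1467, 0.1636, 0.2058], E[r] = -1.6465, γ^t·E[r] = -0.564744, running G = -4.267088
t=4: π = [0.1723, 0.1250, 0.1868, 0.1465, 0.1638, 0.2056], E[r] = -1.6470, γ^t·E[r] = -0.395438, running G = -4.662526
t=5: π = [0.1722, 0.1250, 0.1868, 0.1465, 0.1638, 0.2056], E[r] = -1.6471, γ^t·E[r] = -0.276827, running G = -4.939353
t=6: π = [0.1722, 0.1250, 0.1868, 0.1465, 0.1638, 0.2056], E[r] = -1.6471, γ^t·E[r] = -0.193778, running G = -5.133131
t=7: π = [0.1722, 0.1250, 0.1868, 0.1465, 0.1638, 0.2056], E[r] = -1.6471, γ^t·E[r] = -0.135645, running G = -5.268775

G = -5.2688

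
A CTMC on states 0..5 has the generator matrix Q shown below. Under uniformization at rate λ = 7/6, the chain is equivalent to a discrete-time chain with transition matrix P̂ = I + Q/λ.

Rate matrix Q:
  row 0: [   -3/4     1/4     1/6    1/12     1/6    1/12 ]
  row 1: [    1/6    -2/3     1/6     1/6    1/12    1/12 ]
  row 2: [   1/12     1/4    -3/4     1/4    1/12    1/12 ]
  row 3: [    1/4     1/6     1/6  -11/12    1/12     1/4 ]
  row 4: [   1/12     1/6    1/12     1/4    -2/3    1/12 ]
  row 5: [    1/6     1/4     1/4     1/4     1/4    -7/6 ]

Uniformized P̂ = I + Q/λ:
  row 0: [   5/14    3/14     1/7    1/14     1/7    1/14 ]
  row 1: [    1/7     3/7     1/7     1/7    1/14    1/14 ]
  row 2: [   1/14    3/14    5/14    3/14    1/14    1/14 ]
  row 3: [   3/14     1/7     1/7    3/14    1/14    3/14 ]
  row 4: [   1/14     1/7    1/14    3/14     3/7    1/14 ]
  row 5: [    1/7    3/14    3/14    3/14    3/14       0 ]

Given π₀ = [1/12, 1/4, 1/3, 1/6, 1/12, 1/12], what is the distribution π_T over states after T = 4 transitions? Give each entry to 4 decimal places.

t=0: π = [0.0833, 0.2500, 0.3333, 0.1667, 0.0833, 0.0833]
t=1: π = [0.1429, 0.2500, 0.2143, 0.1845, 0.1190, 0.0893]
t=2: π = [0.1628, 0.2462, 0.1866, 0.1760, 0.1369, 0.0914]
t=3: π = [0.1672, 0.2447, 0.1796, 0.1734, 0.1450, 0.0900]
t=4: π = [0.1679, 0.2440, 0.1774, 0.1729, 0.1480, 0.0898]

π = [0.1679, 0.2440, 0.1774, 0.1729, 0.1480, 0.0898]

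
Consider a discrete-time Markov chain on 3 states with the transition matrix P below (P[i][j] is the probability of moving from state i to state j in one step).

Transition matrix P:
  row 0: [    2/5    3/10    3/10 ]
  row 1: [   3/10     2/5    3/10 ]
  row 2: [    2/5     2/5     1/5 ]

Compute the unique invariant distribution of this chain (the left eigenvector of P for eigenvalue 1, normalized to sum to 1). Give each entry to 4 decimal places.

π = [0.3636, 0.3636, 0.2727]

Balance equations π_j = Σ_i π_i·P[i][j]:
  π_0 = 2/5·π_0 + 3/10·π_1 + 2/5·π_2
  π_1 = 3/10·π_0 + 2/5·π_1 + 2/5·π_2
  normalize: π_0 + π_1 + π_2 = 1
Solving the linear system gives exactly π = [4/11, 4/11, 3/11].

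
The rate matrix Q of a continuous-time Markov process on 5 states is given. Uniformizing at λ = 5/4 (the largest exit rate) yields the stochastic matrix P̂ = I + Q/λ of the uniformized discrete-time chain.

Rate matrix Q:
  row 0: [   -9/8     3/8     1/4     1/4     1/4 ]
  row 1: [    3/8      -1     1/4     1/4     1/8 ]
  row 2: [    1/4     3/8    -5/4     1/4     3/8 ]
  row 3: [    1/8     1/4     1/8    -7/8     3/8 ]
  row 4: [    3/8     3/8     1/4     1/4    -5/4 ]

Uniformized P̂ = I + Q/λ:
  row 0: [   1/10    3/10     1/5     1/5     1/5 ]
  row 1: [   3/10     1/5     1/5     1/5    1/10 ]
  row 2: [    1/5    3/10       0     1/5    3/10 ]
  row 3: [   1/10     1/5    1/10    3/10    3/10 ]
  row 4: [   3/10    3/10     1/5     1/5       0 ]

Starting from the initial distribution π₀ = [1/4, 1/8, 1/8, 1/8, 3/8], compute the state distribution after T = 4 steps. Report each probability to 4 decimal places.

t=0: π = [0.2500, 0.1250, 0.1250, 0.1250, 0.3750]
t=1: π = [0.2125, 0.2750, 0.1625, 0.2125, 0.1375]
t=2: π = [0.1988, 0.2513, 0.1463, 0.2213, 0.1825]
t=3: π = [0.2014, 0.2528, 0.1486, 0.2221, 0.1751]
t=4: π = [0.2004, 0.2525, 0.1481, 0.2222, 0.1768]

π = [0.2004, 0.2525, 0.1481, 0.2222, 0.1768]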